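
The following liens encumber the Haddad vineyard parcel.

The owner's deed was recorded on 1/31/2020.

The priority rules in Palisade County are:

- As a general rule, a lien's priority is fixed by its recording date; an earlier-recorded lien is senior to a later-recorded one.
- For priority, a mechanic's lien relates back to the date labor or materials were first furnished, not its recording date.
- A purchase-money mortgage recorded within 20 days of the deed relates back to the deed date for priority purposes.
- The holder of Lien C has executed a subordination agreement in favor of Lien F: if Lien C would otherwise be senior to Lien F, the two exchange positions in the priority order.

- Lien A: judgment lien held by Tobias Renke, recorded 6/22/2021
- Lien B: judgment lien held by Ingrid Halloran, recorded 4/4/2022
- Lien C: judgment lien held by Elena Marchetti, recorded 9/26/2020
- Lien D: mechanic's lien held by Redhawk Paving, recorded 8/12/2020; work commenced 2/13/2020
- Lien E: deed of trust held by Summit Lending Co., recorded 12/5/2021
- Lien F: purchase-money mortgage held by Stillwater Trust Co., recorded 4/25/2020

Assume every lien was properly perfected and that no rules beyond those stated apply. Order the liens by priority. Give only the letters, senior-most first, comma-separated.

Effective dates after the stated exceptions: D relates back to 2/13/2020 (work commenced); F missed the 20-day window (85 days after the deed), so its recording date stands.
Sorted by effective date: D (2/13/2020), F (4/25/2020), C (9/26/2020), A (6/22/2021), E (12/5/2021), B (4/4/2022).
Since C is not senior to F, the subordination leaves the order unchanged.

D, F, C, A, E, B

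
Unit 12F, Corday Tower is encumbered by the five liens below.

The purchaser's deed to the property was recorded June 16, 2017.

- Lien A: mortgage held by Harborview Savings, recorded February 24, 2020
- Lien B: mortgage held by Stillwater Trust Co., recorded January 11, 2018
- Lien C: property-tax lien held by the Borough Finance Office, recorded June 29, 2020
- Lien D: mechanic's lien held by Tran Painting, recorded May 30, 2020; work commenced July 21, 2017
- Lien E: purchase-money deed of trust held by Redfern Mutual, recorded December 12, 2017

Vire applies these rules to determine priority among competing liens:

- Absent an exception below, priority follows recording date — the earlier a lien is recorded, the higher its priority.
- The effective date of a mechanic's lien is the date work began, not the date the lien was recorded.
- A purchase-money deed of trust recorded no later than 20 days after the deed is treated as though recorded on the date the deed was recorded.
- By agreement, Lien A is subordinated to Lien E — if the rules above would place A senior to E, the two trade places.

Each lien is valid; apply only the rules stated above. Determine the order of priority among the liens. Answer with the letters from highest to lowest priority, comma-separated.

D, E, B, A, C

Effective dates after the stated exceptions: D is treated as recorded July 21, 2017, the work-commencement date; E was recorded 179 days after the deed — beyond 20 days — so no relation-back applies.
By effective date: D (July 21, 2017), E (December 12, 2017), B (January 11, 2018), A (February 24, 2020), C (June 29, 2020).
A is already junior to E, so the subordination agreement changes nothing.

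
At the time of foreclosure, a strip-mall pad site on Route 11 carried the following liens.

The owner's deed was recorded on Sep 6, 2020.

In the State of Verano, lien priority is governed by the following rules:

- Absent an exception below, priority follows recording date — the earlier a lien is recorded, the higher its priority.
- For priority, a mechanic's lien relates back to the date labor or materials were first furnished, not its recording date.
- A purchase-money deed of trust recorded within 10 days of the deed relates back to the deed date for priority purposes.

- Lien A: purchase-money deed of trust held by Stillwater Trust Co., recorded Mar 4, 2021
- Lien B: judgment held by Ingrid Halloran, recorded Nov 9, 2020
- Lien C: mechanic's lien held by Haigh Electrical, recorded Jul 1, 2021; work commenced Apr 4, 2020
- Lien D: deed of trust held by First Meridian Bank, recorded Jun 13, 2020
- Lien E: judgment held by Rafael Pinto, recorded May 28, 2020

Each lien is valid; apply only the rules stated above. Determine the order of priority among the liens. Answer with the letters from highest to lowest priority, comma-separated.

C, E, D, B, A

First, effective dates: A was recorded 179 days after the deed, outside the 10-day window, so it keeps its recording date; C relates back to Apr 4, 2020 (work commenced).
Sorted by effective date: C (Apr 4, 2020), E (May 28, 2020), D (Jun 13, 2020), B (Nov 9, 2020), A (Mar 4, 2021).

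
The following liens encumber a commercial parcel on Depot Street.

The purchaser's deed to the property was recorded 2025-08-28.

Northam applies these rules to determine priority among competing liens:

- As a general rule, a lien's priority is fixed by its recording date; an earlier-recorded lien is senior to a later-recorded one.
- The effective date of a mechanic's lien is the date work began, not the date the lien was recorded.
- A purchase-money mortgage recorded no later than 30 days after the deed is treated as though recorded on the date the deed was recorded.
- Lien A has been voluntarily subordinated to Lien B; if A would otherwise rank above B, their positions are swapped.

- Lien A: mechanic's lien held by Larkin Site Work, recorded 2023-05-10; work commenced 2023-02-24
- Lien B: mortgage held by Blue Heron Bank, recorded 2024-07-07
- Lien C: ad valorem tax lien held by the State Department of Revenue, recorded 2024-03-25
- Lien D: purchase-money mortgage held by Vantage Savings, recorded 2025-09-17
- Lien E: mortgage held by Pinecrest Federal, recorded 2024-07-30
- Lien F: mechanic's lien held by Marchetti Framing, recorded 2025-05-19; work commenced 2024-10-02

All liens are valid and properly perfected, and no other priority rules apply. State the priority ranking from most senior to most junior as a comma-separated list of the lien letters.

Effective dates after the stated exceptions: A's effective date is 2023-02-24, when work began; D relates back to the deed date 2025-08-28; F is treated as recorded 2024-10-02, the work-commencement date.
Ordering by effective date: A (2023-02-24), C (2024-03-25), B (2024-07-07), E (2024-07-30), F (2024-10-02), D (2025-08-28).
A would otherwise be senior to B, so under the subordination agreement A and B exchange positions.

B, C, A, E, F, D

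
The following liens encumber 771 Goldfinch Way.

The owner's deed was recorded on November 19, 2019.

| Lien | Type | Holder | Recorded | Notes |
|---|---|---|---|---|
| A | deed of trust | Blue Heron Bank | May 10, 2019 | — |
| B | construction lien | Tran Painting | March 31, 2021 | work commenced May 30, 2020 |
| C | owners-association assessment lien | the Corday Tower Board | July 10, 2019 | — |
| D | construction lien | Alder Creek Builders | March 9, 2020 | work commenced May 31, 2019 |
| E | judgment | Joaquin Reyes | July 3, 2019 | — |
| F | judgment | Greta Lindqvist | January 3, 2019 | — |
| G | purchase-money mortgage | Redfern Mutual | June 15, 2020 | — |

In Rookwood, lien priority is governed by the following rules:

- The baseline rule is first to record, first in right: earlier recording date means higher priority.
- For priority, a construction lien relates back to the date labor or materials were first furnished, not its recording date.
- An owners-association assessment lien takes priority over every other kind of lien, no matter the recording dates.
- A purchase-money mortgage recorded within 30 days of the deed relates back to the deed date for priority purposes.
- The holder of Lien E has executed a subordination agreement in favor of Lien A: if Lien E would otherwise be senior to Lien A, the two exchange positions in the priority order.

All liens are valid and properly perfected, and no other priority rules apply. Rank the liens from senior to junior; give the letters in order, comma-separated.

C, F, A, D, E, B, G

Adjusting effective dates: B's effective date is May 30, 2020, when work began; D is treated as recorded May 31, 2019, the work-commencement date; G was recorded 209 days after the deed, outside the 30-day window, so it keeps its recording date.
As an owners-association assessment lien, C is senior to every other lien.
Remaining liens by effective date: F (January 3, 2019), A (May 10, 2019), D (May 31, 2019), E (July 3, 2019), B (May 30, 2020), G (June 15, 2020).
Since E is not senior to A, the subordination leaves the order unchanged.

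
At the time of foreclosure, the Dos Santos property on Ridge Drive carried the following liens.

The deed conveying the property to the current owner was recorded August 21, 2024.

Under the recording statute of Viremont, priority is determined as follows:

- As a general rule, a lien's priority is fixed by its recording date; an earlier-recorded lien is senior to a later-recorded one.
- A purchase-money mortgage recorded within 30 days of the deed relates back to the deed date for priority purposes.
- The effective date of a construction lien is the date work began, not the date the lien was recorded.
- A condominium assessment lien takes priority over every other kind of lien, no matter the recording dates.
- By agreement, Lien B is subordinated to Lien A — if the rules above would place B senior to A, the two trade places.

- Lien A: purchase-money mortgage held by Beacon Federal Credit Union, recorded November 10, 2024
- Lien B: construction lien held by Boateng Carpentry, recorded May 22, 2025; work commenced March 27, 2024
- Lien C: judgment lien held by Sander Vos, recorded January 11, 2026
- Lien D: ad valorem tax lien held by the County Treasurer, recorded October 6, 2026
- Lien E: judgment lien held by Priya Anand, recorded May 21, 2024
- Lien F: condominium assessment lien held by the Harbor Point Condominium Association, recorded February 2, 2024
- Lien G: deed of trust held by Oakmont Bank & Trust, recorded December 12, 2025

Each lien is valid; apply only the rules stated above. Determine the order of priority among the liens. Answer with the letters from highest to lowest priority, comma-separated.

F, A, E, B, G, C, D

Effective dates: A missed the 30-day window (81 days after the deed), so its recording date stands; B is treated as recorded March 27, 2024, the work-commencement date.
F is a condominium assessment lien, so it outranks all other liens regardless of date.
Ordering the rest by effective date: B (March 27, 2024), E (May 21, 2024), A (November 10, 2024), G (December 12, 2025), C (January 11, 2026), D (October 6, 2026).
B is senior to A before the subordination, so the two trade places.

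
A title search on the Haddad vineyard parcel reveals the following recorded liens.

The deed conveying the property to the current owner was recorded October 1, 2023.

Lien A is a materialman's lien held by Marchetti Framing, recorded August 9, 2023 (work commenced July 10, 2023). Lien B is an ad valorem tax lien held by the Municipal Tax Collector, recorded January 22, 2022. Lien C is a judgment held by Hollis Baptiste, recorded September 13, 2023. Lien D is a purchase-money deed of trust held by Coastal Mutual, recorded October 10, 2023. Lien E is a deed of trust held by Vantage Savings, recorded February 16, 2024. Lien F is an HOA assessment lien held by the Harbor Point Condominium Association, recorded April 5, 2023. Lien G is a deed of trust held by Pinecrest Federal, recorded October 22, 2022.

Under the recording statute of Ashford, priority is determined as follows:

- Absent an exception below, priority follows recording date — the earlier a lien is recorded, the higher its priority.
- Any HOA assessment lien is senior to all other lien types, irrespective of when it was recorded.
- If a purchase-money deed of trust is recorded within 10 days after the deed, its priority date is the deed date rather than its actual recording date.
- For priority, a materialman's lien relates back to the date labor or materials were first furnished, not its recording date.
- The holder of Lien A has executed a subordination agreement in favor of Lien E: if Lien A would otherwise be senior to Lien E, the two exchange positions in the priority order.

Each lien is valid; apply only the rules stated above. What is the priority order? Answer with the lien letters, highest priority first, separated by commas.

F, B, G, E, C, D, A

Adjusting effective dates: A relates back to July 10, 2023 (work commenced); D relates back to the deed date October 1, 2023.
As an HOA assessment lien, F is senior to every other lien.
The other liens, earliest effective date first: B (January 22, 2022), G (October 22, 2022), A (July 10, 2023), C (September 13, 2023), D (October 1, 2023), E (February 16, 2024).
A is senior to E before the subordination, so the two trade places.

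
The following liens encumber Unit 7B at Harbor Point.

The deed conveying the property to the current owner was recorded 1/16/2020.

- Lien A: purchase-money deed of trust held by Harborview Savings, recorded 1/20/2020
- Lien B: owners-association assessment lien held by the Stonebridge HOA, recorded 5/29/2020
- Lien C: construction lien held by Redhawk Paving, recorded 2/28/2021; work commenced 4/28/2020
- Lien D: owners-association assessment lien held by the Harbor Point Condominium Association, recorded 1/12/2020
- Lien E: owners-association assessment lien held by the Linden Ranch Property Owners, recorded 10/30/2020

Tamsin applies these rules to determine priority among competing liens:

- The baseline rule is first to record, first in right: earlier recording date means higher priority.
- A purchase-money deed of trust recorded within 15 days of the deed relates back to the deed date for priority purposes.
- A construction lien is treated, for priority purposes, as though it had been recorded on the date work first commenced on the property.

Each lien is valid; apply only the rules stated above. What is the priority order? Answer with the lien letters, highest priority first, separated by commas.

D, A, C, B, E

First, effective dates: A relates back to the deed date 1/16/2020; C is treated as recorded 4/28/2020, the work-commencement date.
By effective date, earliest first: D (1/12/2020), A (1/16/2020), C (4/28/2020), B (5/29/2020), E (10/30/2020).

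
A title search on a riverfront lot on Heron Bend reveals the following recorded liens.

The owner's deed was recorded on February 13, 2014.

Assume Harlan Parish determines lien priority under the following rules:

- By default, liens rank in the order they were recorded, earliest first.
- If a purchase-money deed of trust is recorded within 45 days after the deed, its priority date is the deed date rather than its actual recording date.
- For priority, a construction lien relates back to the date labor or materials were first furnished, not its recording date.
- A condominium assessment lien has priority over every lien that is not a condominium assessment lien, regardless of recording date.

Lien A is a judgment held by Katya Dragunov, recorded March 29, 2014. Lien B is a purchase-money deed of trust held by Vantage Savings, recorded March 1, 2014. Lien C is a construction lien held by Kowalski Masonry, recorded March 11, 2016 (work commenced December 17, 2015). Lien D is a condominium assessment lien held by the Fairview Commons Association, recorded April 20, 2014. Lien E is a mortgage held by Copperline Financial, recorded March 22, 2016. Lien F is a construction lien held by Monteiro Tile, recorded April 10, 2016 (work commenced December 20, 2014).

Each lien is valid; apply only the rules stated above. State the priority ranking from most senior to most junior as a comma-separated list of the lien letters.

D, B, A, F, C, E

Adjusting effective dates: B's effective date is the deed date, February 13, 2014; C is treated as recorded December 17, 2015, the work-commencement date; F is treated as recorded December 20, 2014, the work-commencement date.
D is a condominium assessment lien and takes priority over every other lien.
Among the remaining liens, by effective date: B (February 13, 2014), A (March 29, 2014), F (December 20, 2014), C (December 17, 2015), E (March 22, 2016).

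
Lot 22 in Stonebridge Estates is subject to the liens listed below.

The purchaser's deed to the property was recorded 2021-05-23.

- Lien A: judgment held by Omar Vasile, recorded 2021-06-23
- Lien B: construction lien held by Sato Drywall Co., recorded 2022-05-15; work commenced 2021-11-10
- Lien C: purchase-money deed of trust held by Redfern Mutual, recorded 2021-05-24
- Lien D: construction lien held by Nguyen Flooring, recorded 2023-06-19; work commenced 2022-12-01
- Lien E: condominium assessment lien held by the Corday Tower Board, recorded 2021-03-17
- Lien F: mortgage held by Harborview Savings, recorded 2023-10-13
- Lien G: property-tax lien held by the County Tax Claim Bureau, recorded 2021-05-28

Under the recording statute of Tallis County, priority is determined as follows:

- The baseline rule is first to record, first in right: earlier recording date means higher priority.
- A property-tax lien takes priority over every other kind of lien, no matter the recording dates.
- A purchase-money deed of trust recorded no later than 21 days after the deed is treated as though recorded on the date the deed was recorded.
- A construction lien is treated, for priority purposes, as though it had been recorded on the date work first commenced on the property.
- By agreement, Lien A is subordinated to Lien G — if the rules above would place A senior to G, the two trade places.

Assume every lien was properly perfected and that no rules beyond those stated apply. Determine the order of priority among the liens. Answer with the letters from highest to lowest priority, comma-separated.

Adjusting effective dates: B is treated as recorded 2021-11-10, the work-commencement date; C's effective date is the deed date, 2021-05-23; D relates back to 2022-12-01 (work commenced).
G, as a property-tax lien, has superpriority and ranks first.
Among the remaining liens, by effective date: E (2021-03-17), C (2021-05-23), A (2021-06-23), B (2021-11-10), D (2022-12-01), F (2023-10-13).
Since A is not senior to G, the subordination leaves the order unchanged.

G, E, C, A, B, D, F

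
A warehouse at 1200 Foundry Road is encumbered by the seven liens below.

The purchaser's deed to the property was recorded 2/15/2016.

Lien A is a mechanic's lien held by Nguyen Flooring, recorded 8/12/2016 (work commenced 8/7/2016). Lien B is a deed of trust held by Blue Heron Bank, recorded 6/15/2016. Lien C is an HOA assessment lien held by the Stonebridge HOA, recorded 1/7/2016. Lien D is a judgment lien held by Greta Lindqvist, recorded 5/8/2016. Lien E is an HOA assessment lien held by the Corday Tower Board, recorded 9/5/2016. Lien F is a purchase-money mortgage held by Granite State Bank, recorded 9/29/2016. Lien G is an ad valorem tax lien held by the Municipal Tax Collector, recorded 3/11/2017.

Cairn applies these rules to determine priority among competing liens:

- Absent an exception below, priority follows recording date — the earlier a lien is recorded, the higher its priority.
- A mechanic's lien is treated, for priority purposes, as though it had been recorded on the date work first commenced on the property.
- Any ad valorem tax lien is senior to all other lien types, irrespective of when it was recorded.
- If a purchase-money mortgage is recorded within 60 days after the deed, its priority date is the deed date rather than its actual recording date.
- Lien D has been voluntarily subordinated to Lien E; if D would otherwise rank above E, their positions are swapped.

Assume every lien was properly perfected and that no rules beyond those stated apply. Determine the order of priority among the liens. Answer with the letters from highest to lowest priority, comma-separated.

First, effective dates: A is treated as recorded 8/7/2016, the work-commencement date; F was recorded 227 days after the deed, outside the 60-day window, so it keeps its recording date.
G is an ad valorem tax lien, so it outranks all other liens regardless of date.
Among the remaining liens, by effective date: C (1/7/2016), D (5/8/2016), B (6/15/2016), A (8/7/2016), E (9/5/2016), F (9/29/2016).
Because D would otherwise rank above E, the subordination swaps them.

G, C, E, B, A, D, F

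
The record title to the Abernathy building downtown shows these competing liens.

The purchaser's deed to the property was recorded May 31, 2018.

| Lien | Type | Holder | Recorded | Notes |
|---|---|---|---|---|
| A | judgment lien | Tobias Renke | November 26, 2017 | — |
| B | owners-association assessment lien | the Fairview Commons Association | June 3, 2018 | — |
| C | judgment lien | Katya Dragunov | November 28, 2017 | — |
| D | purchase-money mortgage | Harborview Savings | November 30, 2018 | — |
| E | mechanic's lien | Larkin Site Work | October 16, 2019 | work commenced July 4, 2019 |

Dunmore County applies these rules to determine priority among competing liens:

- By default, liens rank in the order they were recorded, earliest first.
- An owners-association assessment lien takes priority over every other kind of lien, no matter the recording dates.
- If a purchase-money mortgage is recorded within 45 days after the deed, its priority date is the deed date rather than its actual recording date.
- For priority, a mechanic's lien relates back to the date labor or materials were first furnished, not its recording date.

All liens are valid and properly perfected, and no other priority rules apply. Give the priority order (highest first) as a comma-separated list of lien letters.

Adjusting effective dates: D was recorded 183 days after the deed, outside the 45-day window, so it keeps its recording date; E relates back to July 4, 2019 (work commenced).
B is an owners-association assessment lien, so it outranks all other liens regardless of date.
The other liens, earliest effective date first: A (November 26, 2017), C (November 28, 2017), D (November 30, 2018), E (July 4, 2019).

B, A, C, D, E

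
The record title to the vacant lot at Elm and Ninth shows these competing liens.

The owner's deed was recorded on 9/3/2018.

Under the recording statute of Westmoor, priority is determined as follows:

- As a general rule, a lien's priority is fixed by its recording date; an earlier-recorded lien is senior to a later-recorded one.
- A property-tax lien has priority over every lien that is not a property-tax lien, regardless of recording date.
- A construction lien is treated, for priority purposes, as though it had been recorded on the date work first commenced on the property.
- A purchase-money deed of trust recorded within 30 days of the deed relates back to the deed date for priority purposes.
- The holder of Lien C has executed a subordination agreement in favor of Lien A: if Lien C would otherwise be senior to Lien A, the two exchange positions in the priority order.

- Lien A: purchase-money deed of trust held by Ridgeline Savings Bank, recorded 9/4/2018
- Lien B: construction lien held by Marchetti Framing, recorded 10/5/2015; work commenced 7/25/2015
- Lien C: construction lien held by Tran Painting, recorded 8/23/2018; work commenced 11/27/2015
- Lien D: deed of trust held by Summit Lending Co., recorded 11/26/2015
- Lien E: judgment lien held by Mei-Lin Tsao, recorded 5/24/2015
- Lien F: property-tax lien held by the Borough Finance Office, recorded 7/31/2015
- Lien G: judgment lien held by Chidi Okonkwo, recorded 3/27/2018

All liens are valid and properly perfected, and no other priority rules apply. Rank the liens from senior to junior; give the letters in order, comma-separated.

Effective dates: A relates back to the deed date 9/3/2018; B is treated as recorded 7/25/2015, the work-commencement date; C is treated as recorded 11/27/2015, the work-commencement date.
F, as a property-tax lien, has superpriority and ranks first.
The other liens, earliest effective date first: E (5/24/2015), B (7/25/2015), D (11/26/2015), C (11/27/2015), G (3/27/2018), A (9/3/2018).
Because C would otherwise rank above A, the subordination swaps them.

F, E, B, D, A, G, C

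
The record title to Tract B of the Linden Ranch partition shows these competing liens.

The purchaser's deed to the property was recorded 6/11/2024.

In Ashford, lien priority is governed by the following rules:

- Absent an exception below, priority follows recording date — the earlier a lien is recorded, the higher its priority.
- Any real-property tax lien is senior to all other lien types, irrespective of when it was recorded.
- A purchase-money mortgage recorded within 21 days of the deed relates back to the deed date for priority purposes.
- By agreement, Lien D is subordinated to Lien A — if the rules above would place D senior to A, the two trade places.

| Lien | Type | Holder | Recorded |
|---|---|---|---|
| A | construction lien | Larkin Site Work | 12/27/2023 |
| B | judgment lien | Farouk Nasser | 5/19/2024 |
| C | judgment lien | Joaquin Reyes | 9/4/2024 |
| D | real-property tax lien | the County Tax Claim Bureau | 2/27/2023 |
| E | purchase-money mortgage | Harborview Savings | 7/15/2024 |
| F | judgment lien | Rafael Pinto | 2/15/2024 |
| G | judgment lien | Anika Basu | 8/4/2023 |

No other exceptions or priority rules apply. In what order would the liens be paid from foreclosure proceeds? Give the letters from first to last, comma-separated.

First, effective dates: E was recorded 34 days after the deed — beyond 21 days — so no relation-back applies.
As a real-property tax lien, D is senior to every other lien.
Remaining liens by effective date: G (8/4/2023), A (12/27/2023), F (2/15/2024), B (5/19/2024), E (7/15/2024), C (9/4/2024).
D is senior to A before the subordination, so the two trade places.

A, G, D, F, B, E, C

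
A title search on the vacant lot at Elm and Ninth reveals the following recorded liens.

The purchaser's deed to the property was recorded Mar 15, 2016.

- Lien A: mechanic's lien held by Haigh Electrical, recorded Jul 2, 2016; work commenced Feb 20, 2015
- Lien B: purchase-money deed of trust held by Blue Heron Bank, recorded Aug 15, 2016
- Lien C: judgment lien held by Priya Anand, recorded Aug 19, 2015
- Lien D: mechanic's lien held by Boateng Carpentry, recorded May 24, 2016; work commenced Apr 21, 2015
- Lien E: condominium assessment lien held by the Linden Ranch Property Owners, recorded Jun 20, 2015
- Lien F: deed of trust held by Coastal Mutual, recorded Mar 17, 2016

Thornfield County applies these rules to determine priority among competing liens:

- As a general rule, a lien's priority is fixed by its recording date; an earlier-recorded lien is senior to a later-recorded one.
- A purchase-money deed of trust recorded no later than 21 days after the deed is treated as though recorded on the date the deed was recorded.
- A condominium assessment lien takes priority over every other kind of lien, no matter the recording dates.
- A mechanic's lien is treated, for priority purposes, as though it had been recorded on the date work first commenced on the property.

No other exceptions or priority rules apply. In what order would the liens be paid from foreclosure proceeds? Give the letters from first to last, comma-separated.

Effective dates: A is treated as recorded Feb 20, 2015, the work-commencement date; B was recorded 153 days after the deed, outside the 21-day window, so it keeps its recording date; D is treated as recorded Apr 21, 2015, the work-commencement date.
E is a condominium assessment lien and takes priority over every other lien.
The other liens, earliest effective date first: A (Feb 20, 2015), D (Apr 21, 2015), C (Aug 19, 2015), F (Mar 17, 2016), B (Aug 15, 2016).

E, A, D, C, F, B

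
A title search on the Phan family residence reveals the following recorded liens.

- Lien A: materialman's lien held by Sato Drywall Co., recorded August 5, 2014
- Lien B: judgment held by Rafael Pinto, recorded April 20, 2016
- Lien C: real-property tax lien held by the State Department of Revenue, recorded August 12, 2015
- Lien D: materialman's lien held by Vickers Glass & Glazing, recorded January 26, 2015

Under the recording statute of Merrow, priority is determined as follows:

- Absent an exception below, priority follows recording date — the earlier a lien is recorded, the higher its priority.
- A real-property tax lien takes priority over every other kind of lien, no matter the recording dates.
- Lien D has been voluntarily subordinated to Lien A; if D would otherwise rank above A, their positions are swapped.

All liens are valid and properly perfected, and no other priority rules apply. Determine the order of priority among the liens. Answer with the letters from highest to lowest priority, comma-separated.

C is a real-property tax lien, so it outranks all other liens regardless of date.
Remaining liens by effective date: A (August 5, 2014), D (January 26, 2015), B (April 20, 2016).
D is already junior to A, so the subordination agreement changes nothing.

C, A, D, B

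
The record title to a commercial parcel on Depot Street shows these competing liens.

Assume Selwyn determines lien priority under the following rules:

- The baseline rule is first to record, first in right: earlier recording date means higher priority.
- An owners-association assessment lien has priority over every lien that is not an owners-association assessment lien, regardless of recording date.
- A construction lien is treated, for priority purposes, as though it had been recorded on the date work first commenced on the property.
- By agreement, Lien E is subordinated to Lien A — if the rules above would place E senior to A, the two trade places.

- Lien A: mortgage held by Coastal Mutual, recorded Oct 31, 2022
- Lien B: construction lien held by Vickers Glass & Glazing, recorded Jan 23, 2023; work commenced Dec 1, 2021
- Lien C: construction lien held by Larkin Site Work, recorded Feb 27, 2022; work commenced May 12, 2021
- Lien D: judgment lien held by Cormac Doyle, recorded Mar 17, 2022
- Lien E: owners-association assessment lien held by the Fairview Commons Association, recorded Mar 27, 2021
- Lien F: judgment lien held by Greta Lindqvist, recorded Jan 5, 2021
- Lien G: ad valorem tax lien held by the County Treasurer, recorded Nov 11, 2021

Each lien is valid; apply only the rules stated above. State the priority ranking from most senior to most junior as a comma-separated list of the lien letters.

A, F, C, G, B, D, E

Effective dates after the stated exceptions: B's effective date is Dec 1, 2021, when work began; C's effective date is May 12, 2021, when work began.
E, as an owners-association assessment lien, has superpriority and ranks first.
Among the remaining liens, by effective date: F (Jan 5, 2021), C (May 12, 2021), G (Nov 11, 2021), B (Dec 1, 2021), D (Mar 17, 2022), A (Oct 31, 2022).
Because E would otherwise rank above A, the subordination swaps them.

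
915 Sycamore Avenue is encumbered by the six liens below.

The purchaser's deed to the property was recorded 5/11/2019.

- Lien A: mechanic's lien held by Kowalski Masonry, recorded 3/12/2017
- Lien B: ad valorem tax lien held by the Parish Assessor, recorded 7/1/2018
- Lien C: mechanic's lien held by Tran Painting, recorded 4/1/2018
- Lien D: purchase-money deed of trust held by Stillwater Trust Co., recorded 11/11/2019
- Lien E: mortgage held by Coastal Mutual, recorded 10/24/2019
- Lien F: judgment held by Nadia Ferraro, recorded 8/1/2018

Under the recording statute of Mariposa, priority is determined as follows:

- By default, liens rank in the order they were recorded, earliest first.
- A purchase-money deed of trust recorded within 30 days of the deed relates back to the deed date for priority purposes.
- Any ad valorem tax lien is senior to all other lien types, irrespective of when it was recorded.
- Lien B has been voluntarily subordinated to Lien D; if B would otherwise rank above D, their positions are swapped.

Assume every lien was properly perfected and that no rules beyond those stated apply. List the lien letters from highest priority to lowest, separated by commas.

D, A, C, F, E, B

Effective dates: D was recorded 184 days after the deed, outside the 30-day window, so it keeps its recording date.
B, as an ad valorem tax lien, has superpriority and ranks first.
Remaining liens by effective date: A (3/12/2017), C (4/1/2018), F (8/1/2018), E (10/24/2019), D (11/11/2019).
B is senior to D before the subordination, so the two trade places.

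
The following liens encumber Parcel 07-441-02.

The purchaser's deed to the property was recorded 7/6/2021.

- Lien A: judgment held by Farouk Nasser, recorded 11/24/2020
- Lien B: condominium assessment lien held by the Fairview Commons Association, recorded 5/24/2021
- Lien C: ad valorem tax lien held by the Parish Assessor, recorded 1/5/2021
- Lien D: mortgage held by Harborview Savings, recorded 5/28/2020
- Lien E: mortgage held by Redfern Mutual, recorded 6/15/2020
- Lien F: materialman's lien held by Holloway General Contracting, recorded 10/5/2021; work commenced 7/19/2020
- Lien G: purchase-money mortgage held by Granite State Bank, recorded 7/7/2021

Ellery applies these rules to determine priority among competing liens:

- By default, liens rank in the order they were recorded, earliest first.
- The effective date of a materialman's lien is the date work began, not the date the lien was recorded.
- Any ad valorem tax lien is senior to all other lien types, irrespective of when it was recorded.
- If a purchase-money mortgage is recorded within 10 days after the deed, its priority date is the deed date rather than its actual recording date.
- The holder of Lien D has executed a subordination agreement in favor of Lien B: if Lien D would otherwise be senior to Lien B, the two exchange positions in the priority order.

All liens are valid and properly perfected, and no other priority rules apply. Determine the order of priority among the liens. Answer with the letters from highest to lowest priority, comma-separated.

C, B, E, F, A, D, G

Effective dates after the stated exceptions: F's effective date is 7/19/2020, when work began; G was recorded within the 10-day window, so its effective date is the deed date 7/6/2021.
As an ad valorem tax lien, C is senior to every other lien.
Remaining liens by effective date: D (5/28/2020), E (6/15/2020), F (7/19/2020), A (11/24/2020), B (5/24/2021), G (7/6/2021).
D is senior to B before the subordination, so the two trade places.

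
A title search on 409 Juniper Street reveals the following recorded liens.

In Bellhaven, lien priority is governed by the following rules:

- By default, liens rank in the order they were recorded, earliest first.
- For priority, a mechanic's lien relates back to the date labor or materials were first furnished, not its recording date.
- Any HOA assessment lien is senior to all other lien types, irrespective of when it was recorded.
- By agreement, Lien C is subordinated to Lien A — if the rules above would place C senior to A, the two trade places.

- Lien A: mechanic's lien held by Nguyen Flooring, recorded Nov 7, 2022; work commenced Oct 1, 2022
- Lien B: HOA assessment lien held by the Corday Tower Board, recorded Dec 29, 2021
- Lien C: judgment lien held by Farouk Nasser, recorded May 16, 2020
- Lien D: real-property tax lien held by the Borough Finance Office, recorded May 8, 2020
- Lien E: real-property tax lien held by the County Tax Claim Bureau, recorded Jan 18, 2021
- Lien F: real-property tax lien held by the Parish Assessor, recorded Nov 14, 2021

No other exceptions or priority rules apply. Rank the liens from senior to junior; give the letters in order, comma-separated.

Effective dates after the stated exceptions: A is treated as recorded Oct 1, 2022, the work-commencement date.
B, as an HOA assessment lien, has superpriority and ranks first.
The other liens, earliest effective date first: D (May 8, 2020), C (May 16, 2020), E (Jan 18, 2021), F (Nov 14, 2021), A (Oct 1, 2022).
Because C would otherwise rank above A, the subordination swaps them.

B, D, A, E, F, C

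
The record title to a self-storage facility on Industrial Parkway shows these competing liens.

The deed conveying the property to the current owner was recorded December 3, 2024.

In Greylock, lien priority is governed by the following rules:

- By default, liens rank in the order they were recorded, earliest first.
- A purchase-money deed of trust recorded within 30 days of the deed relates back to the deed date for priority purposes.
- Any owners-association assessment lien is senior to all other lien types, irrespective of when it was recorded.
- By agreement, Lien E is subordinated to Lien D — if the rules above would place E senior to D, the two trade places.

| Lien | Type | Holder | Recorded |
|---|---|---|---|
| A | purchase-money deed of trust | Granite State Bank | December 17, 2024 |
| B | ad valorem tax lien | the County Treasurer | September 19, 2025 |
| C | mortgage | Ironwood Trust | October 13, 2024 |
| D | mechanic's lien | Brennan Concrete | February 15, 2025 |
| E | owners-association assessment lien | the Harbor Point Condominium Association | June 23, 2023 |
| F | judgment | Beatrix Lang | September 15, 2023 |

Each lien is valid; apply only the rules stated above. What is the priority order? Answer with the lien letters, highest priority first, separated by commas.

D, F, C, A, E, B

Adjusting effective dates: A's effective date is the deed date, December 3, 2024.
E is an owners-association assessment lien, so it outranks all other liens regardless of date.
Remaining liens by effective date: F (September 15, 2023), C (October 13, 2024), A (December 3, 2024), D (February 15, 2025), B (September 19, 2025).
Because E would otherwise rank above D, the subordination swaps them.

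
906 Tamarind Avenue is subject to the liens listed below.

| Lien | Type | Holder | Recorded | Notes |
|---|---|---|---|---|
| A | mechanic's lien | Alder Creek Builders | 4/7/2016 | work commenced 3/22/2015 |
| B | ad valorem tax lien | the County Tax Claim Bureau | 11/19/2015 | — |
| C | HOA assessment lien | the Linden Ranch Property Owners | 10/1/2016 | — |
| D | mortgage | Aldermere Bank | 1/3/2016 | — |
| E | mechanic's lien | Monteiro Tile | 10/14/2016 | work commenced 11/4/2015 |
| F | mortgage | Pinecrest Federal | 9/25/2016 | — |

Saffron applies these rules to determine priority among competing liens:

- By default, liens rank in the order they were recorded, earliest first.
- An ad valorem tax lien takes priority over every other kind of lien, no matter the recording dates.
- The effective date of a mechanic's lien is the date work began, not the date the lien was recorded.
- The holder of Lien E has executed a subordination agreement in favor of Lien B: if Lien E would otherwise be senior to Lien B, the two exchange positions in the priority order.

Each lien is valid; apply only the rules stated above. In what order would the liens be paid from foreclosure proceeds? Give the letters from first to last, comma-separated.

B, A, E, D, F, C

Adjusting effective dates: A's effective date is 3/22/2015, when work began; E's effective date is 11/4/2015, when work began.
B is an ad valorem tax lien and takes priority over every other lien.
The other liens, earliest effective date first: A (3/22/2015), E (11/4/2015), D (1/3/2016), F (9/25/2016), C (10/1/2016).
E already ranks below B; the subordination has no effect.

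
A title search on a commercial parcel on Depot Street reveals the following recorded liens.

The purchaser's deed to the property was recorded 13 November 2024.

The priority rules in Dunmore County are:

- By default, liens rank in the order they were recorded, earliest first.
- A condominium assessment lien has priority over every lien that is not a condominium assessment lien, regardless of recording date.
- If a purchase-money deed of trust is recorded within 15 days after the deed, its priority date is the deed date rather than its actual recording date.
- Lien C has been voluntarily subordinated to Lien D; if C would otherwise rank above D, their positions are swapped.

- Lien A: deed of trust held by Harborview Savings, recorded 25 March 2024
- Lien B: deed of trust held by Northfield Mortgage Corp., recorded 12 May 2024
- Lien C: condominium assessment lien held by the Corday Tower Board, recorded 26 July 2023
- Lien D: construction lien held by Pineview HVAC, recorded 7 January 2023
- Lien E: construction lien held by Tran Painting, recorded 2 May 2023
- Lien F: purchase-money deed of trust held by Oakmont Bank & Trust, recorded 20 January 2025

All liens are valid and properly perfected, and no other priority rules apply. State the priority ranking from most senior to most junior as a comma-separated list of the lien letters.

D, C, E, A, B, F

Effective dates after the stated exceptions: F was recorded 68 days after the deed — beyond 15 days — so no relation-back applies.
C is a condominium assessment lien, so it outranks all other liens regardless of date.
Ordering the rest by effective date: D (7 January 2023), E (2 May 2023), A (25 March 2024), B (12 May 2024), F (20 January 2025).
C would otherwise be senior to D, so under the subordination agreement C and D exchange positions.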